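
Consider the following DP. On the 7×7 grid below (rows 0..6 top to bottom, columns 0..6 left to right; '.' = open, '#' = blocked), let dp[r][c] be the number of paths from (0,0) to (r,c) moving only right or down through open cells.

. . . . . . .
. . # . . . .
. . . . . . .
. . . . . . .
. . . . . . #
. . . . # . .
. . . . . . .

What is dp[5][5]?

66

r\c   0   1   2   3   4   5   6
  0   1   1   1   1   1   1   1
  1   1   2   0   1   2   3   4
  2   1   3   3   4   6   9  13
  3   1   4   7  11  17  26  39
  4   1   5  12  23  40  66   0
  5   1   6  18  41   0  66  66
  6   1   7  25  66  66 132 198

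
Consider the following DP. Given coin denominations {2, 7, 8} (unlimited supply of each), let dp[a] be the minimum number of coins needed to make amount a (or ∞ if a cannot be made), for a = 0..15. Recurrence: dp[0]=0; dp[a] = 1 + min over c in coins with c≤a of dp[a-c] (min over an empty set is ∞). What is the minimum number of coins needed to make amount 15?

2

 a  0  1  2  3  4  5  6  7  8  9 10 11 12 13 14 15
dp  0  -  1  -  2  -  3  1  1  2  2  3  3  4  2  2
(- denotes ∞ / unreachable)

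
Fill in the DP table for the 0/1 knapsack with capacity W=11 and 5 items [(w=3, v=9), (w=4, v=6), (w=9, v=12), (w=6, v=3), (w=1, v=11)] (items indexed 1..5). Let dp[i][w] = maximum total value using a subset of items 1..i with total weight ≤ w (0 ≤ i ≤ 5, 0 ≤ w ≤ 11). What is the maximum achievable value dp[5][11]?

i\w   0   1   2   3   4   5   6   7   8   9  10  11
  0   0   0   0   0   0   0   0   0   0   0   0   0
  1   0   0   0   9   9   9   9   9   9   9   9   9
  2   0   0   0   9   9   9   9  15  15  15  15  15
  3   0   0   0   9   9   9   9  15  15  15  15  15
  4   0   0   0   9   9   9   9  15  15  15  15  15
  5   0  11  11  11  20  20  20  20  26  26  26  26

26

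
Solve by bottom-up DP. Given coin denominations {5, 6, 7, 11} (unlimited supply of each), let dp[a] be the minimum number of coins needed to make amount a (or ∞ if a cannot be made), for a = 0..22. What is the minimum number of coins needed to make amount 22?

 a  0  1  2  3  4  5  6  7  8  9 10 11 12 13 14 15 16 17 18 19 20 21 22
dp  0  -  -  -  -  1  1  1  -  -  2  1  2  2  2  3  2  2  2  3  3  3  2
(- denotes ∞ / unreachable)

2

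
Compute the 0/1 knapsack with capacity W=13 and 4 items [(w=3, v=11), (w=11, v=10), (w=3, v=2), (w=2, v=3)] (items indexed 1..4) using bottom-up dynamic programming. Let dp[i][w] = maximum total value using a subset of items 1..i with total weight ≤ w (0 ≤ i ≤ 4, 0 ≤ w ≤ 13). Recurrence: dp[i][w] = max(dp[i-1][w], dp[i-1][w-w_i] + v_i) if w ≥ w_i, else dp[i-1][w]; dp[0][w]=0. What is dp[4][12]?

16

i\w   0   1   2   3   4   5   6   7   8   9  10  11  12  13
  0   0   0   0   0   0   0   0   0   0   0   0   0   0   0
  1   0   0   0  11  11  11  11  11  11  11  11  11  11  11
  2   0   0   0  11  11  11  11  11  11  11  11  11  11  11
  3   0   0   0  11  11  11  13  13  13  13  13  13  13  13
  4   0   0   3  11  11  14  14  14  16  16  16  16  16  16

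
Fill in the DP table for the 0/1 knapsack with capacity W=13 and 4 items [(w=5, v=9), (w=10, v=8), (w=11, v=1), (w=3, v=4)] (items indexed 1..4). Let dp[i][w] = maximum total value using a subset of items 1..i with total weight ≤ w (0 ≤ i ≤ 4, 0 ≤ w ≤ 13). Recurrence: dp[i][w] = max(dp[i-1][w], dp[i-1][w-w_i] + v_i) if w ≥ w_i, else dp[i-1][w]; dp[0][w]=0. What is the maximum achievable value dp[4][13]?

i\w   0   1   2   3   4   5   6   7   8   9  10  11  12  13
  0   0   0   0   0   0   0   0   0   0   0   0   0   0   0
  1   0   0   0   0   0   9   9   9   9   9   9   9   9   9
  2   0   0   0   0   0   9   9   9   9   9   9   9   9   9
  3   0   0   0   0   0   9   9   9   9   9   9   9   9   9
  4   0   0   0   4   4   9   9   9  13  13  13  13  13  13

13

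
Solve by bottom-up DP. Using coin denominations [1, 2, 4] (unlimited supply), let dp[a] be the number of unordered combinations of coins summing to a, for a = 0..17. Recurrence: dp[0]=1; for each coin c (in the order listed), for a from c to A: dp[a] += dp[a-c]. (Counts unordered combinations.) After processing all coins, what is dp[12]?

after  coin     0     1     2     3     4     5     6     7     8     9    10    11    12    13    14    15    16    17
          1     1     1     1     1     1     1     1     1     1     1     1     1     1     1     1     1     1     1
          2     1     1     2     2     3     3     4     4     5     5     6     6     7     7     8     8     9     9
          4     1     1     2     2     4     4     6     6     9     9    12    12    16    16    20    20    25    25

16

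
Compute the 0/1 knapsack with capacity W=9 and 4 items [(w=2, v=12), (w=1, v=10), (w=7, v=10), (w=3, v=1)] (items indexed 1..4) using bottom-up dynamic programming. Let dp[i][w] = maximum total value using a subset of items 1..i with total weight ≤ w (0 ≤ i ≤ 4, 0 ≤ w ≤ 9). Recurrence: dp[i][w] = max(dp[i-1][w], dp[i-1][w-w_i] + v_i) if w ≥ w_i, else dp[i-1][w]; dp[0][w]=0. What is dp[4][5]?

22

i\w   0   1   2   3   4   5   6   7   8   9
  0   0   0   0   0   0   0   0   0   0   0
  1   0   0  12  12  12  12  12  12  12  12
  2   0  10  12  22  22  22  22  22  22  22
  3   0  10  12  22  22  22  22  22  22  22
  4   0  10  12  22  22  22  23  23  23  23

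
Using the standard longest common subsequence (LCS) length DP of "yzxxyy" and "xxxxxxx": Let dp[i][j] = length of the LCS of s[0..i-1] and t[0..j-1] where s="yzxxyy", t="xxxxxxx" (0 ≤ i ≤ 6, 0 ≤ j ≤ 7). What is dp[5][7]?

   ''  x  x  x  x  x  x  x
''  0  0  0  0  0  0  0  0
 y  0  0  0  0  0  0  0  0
 z  0  0  0  0  0  0  0  0
 x  0  1  1  1  1  1  1  1
 x  0  1  2  2  2  2  2  2
 y  0  1  2  2  2  2  2  2
 y  0  1  2  2  2  2  2  2

2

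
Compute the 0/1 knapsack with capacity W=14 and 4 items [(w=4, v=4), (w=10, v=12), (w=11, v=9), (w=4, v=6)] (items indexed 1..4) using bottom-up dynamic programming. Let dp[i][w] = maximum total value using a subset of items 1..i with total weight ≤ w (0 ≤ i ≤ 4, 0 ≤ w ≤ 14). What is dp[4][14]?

i\w   0   1   2   3   4   5   6   7   8   9  10  11  12  13  14
  0   0   0   0   0   0   0   0   0   0   0   0   0   0   0   0
  1   0   0   0   0   4   4   4   4   4   4   4   4   4   4   4
  2   0   0   0   0   4   4   4   4   4   4  12  12  12  12  16
  3   0   0   0   0   4   4   4   4   4   4  12  12  12  12  16
  4   0   0   0   0   6   6   6   6  10  10  12  12  12  12  18

18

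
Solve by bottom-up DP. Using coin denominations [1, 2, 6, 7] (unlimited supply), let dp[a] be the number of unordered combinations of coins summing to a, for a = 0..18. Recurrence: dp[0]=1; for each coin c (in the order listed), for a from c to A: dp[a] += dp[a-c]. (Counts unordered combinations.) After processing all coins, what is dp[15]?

23

after  coin     0     1     2     3     4     5     6     7     8     9    10    11    12    13    14    15    16    17    18
          1     1     1     1     1     1     1     1     1     1     1     1     1     1     1     1     1     1     1     1
          2     1     1     2     2     3     3     4     4     5     5     6     6     7     7     8     8     9     9    10
          6     1     1     2     2     3     3     5     5     7     7     9     9    12    12    15    15    18    18    22
          7     1     1     2     2     3     3     5     6     8     9    11    12    15    17    21    23    27    29    34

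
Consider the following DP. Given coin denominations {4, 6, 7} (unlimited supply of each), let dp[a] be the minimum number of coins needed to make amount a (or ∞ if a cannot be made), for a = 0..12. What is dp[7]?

1

 a  0  1  2  3  4  5  6  7  8  9 10 11 12
dp  0  -  -  -  1  -  1  1  2  -  2  2  2
(- denotes ∞ / unreachable)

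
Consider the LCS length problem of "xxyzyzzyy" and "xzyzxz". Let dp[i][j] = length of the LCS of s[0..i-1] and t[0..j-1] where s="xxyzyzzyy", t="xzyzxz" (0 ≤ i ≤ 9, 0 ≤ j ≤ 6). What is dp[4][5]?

3

   ''  x  z  y  z  x  z
''  0  0  0  0  0  0  0
 x  0  1  1  1  1  1  1
 x  0  1  1  1  1  2  2
 y  0  1  1  2  2  2  2
 z  0  1  2  2  3  3  3
 y  0  1  2  3  3  3  3
 z  0  1  2  3  4  4  4
 z  0  1  2  3  4  4  5
 y  0  1  2  3  4  4  5
 y  0  1  2  3  4  4  5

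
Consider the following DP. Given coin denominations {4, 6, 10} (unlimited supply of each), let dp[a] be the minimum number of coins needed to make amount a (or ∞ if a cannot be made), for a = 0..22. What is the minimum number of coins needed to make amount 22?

 a  0  1  2  3  4  5  6  7  8  9 10 11 12 13 14 15 16 17 18 19 20 21 22
dp  0  -  -  -  1  -  1  -  2  -  1  -  2  -  2  -  2  -  3  -  2  -  3
(- denotes ∞ / unreachable)

3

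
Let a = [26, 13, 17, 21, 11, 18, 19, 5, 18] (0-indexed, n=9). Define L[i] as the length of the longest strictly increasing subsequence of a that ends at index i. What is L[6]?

   i    0    1    2    3    4    5    6    7    8
a[i]   26   13   17   21   11   18   19    5   18
L[i]    1    1    2    3    1    3    4    1    3

4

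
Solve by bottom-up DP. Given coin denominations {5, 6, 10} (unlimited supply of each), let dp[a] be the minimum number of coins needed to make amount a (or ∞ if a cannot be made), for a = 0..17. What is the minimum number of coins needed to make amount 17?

 a  0  1  2  3  4  5  6  7  8  9 10 11 12 13 14 15 16 17
dp  0  -  -  -  -  1  1  -  -  -  1  2  2  -  -  2  2  3
(- denotes ∞ / unreachable)

3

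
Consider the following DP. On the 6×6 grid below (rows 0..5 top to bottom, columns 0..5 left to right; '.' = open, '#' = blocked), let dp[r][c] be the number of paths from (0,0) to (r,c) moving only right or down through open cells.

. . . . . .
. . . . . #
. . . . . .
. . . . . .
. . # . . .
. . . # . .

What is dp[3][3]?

r\c   0   1   2   3   4   5
  0   1   1   1   1   1   1
  1   1   2   3   4   5   0
  2   1   3   6  10  15  15
  3   1   4  10  20  35  50
  4   1   5   0  20  55 105
  5   1   6   6   0  55 160

20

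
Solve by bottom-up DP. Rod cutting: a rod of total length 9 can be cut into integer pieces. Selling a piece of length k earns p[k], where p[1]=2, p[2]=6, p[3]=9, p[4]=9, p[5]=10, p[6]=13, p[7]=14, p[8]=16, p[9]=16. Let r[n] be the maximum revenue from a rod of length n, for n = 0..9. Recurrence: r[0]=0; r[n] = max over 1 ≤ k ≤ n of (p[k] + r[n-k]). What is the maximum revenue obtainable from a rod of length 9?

27

   n    0    1    2    3    4    5    6    7    8    9
r[n]    0    2    6    9   12   15   18   21   24   27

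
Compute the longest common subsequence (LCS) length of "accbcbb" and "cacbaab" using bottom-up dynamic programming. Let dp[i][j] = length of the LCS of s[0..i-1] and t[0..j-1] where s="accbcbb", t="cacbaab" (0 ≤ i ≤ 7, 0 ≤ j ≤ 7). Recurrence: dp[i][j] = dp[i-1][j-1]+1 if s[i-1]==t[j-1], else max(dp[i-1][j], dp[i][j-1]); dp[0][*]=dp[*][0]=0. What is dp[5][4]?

   ''  c  a  c  b  a  a  b
''  0  0  0  0  0  0  0  0
 a  0  0  1  1  1  1  1  1
 c  0  1  1  2  2  2  2  2
 c  0  1  1  2  2  2  2  2
 b  0  1  1  2  3  3  3  3
 c  0  1  1  2  3  3  3  3
 b  0  1  1  2  3  3  3  4
 b  0  1  1  2  3  3  3  4

3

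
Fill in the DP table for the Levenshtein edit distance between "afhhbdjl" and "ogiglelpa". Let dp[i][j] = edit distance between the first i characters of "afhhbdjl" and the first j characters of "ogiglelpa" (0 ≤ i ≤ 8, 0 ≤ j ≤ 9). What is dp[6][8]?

   ''  o  g  i  g  l  e  l  p  a
''  0  1  2  3  4  5  6  7  8  9
 a  1  1  2  3  4  5  6  7  8  8
 f  2  2  2  3  4  5  6  7  8  9
 h  3  3  3  3  4  5  6  7  8  9
 h  4  4  4  4  4  5  6  7  8  9
 b  5  5  5  5  5  5  6  7  8  9
 d  6  6  6  6  6  6  6  7  8  9
 j  7  7  7  7  7  7  7  7  8  9
 l  8  8  8  8  8  7  8  7  8  9

8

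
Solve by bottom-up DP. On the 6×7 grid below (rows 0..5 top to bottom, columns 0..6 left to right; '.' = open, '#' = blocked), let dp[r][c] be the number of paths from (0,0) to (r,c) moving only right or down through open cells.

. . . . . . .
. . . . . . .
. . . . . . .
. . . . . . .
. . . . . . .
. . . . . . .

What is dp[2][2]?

r\c   0   1   2   3   4   5   6
  0   1   1   1   1   1   1   1
  1   1   2   3   4   5   6   7
  2   1   3   6  10  15  21  28
  3   1   4  10  20  35  56  84
  4   1   5  15  35  70 126 210
  5   1   6  21  56 126 252 462

6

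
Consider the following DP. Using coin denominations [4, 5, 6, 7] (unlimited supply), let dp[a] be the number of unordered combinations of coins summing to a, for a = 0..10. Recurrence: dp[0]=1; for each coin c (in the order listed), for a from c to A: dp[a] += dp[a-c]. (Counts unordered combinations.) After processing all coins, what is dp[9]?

after  coin     0     1     2     3     4     5     6     7     8     9    10
          4     1     0     0     0     1     0     0     0     1     0     0
          5     1     0     0     0     1     1     0     0     1     1     1
          6     1     0     0     0     1     1     1     0     1     1     2
          7     1     0     0     0     1     1     1     1     1     1     2

1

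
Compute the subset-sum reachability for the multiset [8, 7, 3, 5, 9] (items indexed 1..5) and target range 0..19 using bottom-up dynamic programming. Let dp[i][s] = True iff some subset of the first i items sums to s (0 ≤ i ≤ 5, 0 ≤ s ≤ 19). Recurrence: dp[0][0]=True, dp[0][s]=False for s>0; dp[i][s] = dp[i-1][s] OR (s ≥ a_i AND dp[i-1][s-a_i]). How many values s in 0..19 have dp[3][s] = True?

8

i\s   0   1   2   3   4   5   6   7   8   9  10  11  12  13  14  15  16  17  18  19
  0   T   F   F   F   F   F   F   F   F   F   F   F   F   F   F   F   F   F   F   F
  1   T   F   F   F   F   F   F   F   T   F   F   F   F   F   F   F   F   F   F   F
  2   T   F   F   F   F   F   F   T   T   F   F   F   F   F   F   T   F   F   F   F
  3   T   F   F   T   F   F   F   T   T   F   T   T   F   F   F   T   F   F   T   F
  4   T   F   F   T   F   T   F   T   T   F   T   T   T   T   F   T   T   F   T   F
  5   T   F   F   T   F   T   F   T   T   T   T   T   T   T   T   T   T   T   T   T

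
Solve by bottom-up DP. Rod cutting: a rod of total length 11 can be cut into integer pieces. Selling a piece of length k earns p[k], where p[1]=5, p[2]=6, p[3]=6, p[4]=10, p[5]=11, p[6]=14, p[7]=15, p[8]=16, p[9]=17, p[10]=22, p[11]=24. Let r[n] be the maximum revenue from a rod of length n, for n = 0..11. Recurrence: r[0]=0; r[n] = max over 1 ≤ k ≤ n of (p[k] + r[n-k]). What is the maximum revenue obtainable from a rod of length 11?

   n    0    1    2    3    4    5    6    7    8    9   10   11
r[n]    0    5   10   15   20   25   30   35   40   45   50   55

55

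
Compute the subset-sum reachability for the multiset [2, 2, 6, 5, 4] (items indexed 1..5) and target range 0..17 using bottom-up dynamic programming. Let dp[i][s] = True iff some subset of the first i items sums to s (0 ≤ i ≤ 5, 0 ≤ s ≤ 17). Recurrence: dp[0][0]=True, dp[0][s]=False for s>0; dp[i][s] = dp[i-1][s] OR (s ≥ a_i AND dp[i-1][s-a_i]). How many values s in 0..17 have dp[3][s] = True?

6

i\s   0   1   2   3   4   5   6   7   8   9  10  11  12  13  14  15  16  17
  0   T   F   F   F   F   F   F   F   F   F   F   F   F   F   F   F   F   F
  1   T   F   T   F   F   F   F   F   F   F   F   F   F   F   F   F   F   F
  2   T   F   T   F   T   F   F   F   F   F   F   F   F   F   F   F   F   F
  3   T   F   T   F   T   F   T   F   T   F   T   F   F   F   F   F   F   F
  4   T   F   T   F   T   T   T   T   T   T   T   T   F   T   F   T   F   F
  5   T   F   T   F   T   T   T   T   T   T   T   T   T   T   T   T   F   T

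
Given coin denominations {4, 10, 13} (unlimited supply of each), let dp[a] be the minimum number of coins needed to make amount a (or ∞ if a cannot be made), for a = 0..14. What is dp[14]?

2

 a  0  1  2  3  4  5  6  7  8  9 10 11 12 13 14
dp  0  -  -  -  1  -  -  -  2  -  1  -  3  1  2
(- denotes ∞ / unreachable)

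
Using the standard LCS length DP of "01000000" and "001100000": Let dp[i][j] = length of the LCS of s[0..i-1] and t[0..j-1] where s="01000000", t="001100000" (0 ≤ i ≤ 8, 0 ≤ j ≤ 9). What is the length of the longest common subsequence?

   ''  0  0  1  1  0  0  0  0  0
''  0  0  0  0  0  0  0  0  0  0
 0  0  1  1  1  1  1  1  1  1  1
 1  0  1  1  2  2  2  2  2  2  2
 0  0  1  2  2  2  3  3  3  3  3
 0  0  1  2  2  2  3  4  4  4  4
 0  0  1  2  2  2  3  4  5  5  5
 0  0  1  2  2  2  3  4  5  6  6
 0  0  1  2  2  2  3  4  5  6  7
 0  0  1  2  2  2  3  4  5  6  7

7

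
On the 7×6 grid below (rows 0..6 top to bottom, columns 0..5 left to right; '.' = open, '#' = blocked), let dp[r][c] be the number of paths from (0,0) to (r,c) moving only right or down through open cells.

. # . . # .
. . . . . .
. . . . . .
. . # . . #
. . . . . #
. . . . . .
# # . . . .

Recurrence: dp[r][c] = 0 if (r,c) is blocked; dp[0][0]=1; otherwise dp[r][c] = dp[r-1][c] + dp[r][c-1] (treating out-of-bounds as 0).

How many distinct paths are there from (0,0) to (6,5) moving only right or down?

r\c   0   1   2   3   4   5
  0   1   0   0   0   0   0
  1   1   1   1   1   1   1
  2   1   2   3   4   5   6
  3   1   3   0   4   9   0
  4   1   4   4   8  17   0
  5   1   5   9  17  34  34
  6   0   0   9  26  60  94

94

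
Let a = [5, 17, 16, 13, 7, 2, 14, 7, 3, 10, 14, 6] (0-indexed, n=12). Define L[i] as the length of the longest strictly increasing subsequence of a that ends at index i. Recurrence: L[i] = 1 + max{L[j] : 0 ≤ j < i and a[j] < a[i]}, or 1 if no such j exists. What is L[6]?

   i    0    1    2    3    4    5    6    7    8    9   10   11
a[i]    5   17   16   13    7    2   14    7    3   10   14    6
L[i]    1    2    2    2    2    1    3    2    2    3    4    3

3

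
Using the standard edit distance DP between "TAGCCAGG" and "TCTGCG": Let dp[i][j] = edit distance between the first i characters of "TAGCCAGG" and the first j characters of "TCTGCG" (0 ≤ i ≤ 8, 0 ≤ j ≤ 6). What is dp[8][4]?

   ''  T  C  T  G  C  G
''  0  1  2  3  4  5  6
 T  1  0  1  2  3  4  5
 A  2  1  1  2  3  4  5
 G  3  2  2  2  2  3  4
 C  4  3  2  3  3  2  3
 C  5  4  3  3  4  3  3
 A  6  5  4  4  4  4  4
 G  7  6  5  5  4  5  4
 G  8  7  6  6  5  5  5

5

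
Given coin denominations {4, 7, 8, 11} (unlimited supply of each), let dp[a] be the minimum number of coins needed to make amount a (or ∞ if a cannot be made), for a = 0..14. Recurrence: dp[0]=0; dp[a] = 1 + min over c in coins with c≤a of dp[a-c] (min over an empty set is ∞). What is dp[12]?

2

 a  0  1  2  3  4  5  6  7  8  9 10 11 12 13 14
dp  0  -  -  -  1  -  -  1  1  -  -  1  2  -  2
(- denotes ∞ / unreachable)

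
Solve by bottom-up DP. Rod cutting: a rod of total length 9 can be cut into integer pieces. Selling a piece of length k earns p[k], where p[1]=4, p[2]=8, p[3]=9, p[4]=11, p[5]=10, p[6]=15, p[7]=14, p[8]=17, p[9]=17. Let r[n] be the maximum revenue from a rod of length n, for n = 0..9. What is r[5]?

20

   n    0    1    2    3    4    5    6    7    8    9
r[n]    0    4    8   12   16   20   24   28   32   36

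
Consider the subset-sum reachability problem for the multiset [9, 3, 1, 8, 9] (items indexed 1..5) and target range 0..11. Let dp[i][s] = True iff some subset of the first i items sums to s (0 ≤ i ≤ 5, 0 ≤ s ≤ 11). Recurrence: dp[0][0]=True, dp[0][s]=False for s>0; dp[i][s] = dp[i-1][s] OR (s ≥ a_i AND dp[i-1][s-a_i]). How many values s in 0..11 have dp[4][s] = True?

i\s   0   1   2   3   4   5   6   7   8   9  10  11
  0   T   F   F   F   F   F   F   F   F   F   F   F
  1   T   F   F   F   F   F   F   F   F   T   F   F
  2   T   F   F   T   F   F   F   F   F   T   F   F
  3   T   T   F   T   T   F   F   F   F   T   T   F
  4   T   T   F   T   T   F   F   F   T   T   T   T
  5   T   T   F   T   T   F   F   F   T   T   T   T

8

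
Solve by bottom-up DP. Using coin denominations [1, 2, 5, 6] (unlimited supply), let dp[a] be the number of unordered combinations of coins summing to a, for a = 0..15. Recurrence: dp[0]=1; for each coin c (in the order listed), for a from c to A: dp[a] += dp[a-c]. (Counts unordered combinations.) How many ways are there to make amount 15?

after  coin     0     1     2     3     4     5     6     7     8     9    10    11    12    13    14    15
          1     1     1     1     1     1     1     1     1     1     1     1     1     1     1     1     1
          2     1     1     2     2     3     3     4     4     5     5     6     6     7     7     8     8
          5     1     1     2     2     3     4     5     6     7     8    10    11    13    14    16    18
          6     1     1     2     2     3     4     6     7     9    10    13    15    19    21    25    28

28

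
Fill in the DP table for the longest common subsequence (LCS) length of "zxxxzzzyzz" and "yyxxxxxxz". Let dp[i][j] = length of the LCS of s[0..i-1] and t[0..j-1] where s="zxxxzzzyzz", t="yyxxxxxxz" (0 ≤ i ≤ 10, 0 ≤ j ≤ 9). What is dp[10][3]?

1

   ''  y  y  x  x  x  x  x  x  z
''  0  0  0  0  0  0  0  0  0  0
 z  0  0  0  0  0  0  0  0  0  1
 x  0  0  0  1  1  1  1  1  1  1
 x  0  0  0  1  2  2  2  2  2  2
 x  0  0  0  1  2  3  3  3  3  3
 z  0  0  0  1  2  3  3  3  3  4
 z  0  0  0  1  2  3  3  3  3  4
 z  0  0  0  1  2  3  3  3  3  4
 y  0  1  1  1  2  3  3  3  3  4
 z  0  1  1  1  2  3  3  3  3  4
 z  0  1  1  1  2  3  3  3  3  4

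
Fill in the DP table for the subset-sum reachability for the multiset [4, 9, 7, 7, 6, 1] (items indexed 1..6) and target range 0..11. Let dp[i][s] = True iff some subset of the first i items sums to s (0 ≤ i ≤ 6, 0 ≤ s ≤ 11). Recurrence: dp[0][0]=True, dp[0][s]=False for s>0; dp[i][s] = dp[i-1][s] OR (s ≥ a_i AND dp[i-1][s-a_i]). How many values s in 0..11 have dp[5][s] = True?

i\s   0   1   2   3   4   5   6   7   8   9  10  11
  0   T   F   F   F   F   F   F   F   F   F   F   F
  1   T   F   F   F   T   F   F   F   F   F   F   F
  2   T   F   F   F   T   F   F   F   F   T   F   F
  3   T   F   F   F   T   F   F   T   F   T   F   T
  4   T   F   F   F   T   F   F   T   F   T   F   T
  5   T   F   F   F   T   F   T   T   F   T   T   T
  6   T   T   F   F   T   T   T   T   T   T   T   T

7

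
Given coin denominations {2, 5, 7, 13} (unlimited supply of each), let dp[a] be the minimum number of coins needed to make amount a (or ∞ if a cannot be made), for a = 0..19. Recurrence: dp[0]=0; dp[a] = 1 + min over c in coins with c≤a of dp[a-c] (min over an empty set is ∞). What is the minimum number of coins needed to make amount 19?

3

 a  0  1  2  3  4  5  6  7  8  9 10 11 12 13 14 15 16 17 18 19
dp  0  -  1  -  2  1  3  1  4  2  2  3  2  1  2  2  3  3  2  3
(- denotes ∞ / unreachable)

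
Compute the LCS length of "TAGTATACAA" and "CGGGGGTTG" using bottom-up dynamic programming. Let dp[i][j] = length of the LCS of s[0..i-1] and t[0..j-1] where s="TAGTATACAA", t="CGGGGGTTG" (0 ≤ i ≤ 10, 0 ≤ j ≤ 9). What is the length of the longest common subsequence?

3

   ''  C  G  G  G  G  G  T  T  G
''  0  0  0  0  0  0  0  0  0  0
 T  0  0  0  0  0  0  0  1  1  1
 A  0  0  0  0  0  0  0  1  1  1
 G  0  0  1  1  1  1  1  1  1  2
 T  0  0  1  1  1  1  1  2  2  2
 A  0  0  1  1  1  1  1  2  2  2
 T  0  0  1  1  1  1  1  2  3  3
 A  0  0  1  1  1  1  1  2  3  3
 C  0  1  1  1  1  1  1  2  3  3
 A  0  1  1  1  1  1  1  2  3  3
 A  0  1  1  1  1  1  1  2  3  3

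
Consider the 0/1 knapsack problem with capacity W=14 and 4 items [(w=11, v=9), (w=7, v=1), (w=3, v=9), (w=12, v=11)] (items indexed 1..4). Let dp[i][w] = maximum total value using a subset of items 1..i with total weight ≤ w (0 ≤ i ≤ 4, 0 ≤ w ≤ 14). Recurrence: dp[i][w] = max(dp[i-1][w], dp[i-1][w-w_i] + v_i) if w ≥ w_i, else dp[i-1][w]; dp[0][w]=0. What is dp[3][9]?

9

i\w   0   1   2   3   4   5   6   7   8   9  10  11  12  13  14
  0   0   0   0   0   0   0   0   0   0   0   0   0   0   0   0
  1   0   0   0   0   0   0   0   0   0   0   0   9   9   9   9
  2   0   0   0   0   0   0   0   1   1   1   1   9   9   9   9
  3   0   0   0   9   9   9   9   9   9   9  10  10  10  10  18
  4   0   0   0   9   9   9   9   9   9   9  10  10  11  11  18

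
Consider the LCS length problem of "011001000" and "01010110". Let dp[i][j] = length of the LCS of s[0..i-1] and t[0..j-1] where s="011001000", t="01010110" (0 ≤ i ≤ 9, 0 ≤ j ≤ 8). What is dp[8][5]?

5

   ''  0  1  0  1  0  1  1  0
''  0  0  0  0  0  0  0  0  0
 0  0  1  1  1  1  1  1  1  1
 1  0  1  2  2  2  2  2  2  2
 1  0  1  2  2  3  3  3  3  3
 0  0  1  2  3  3  4  4  4  4
 0  0  1  2  3  3  4  4  4  5
 1  0  1  2  3  4  4  5  5  5
 0  0  1  2  3  4  5  5  5  6
 0  0  1  2  3  4  5  5  5  6
 0  0  1  2  3  4  5  5  5  6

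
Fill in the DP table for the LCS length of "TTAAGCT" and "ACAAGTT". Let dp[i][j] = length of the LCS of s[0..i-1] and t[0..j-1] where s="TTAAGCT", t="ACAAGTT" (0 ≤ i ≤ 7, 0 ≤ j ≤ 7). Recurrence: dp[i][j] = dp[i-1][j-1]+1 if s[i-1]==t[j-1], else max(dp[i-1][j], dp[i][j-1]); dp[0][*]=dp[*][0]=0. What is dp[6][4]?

2

   ''  A  C  A  A  G  T  T
''  0  0  0  0  0  0  0  0
 T  0  0  0  0  0  0  1  1
 T  0  0  0  0  0  0  1  2
 A  0  1  1  1  1  1  1  2
 A  0  1  1  2  2  2  2  2
 G  0  1  1  2  2  3  3  3
 C  0  1  2  2  2  3  3  3
 T  0  1  2  2  2  3  4  4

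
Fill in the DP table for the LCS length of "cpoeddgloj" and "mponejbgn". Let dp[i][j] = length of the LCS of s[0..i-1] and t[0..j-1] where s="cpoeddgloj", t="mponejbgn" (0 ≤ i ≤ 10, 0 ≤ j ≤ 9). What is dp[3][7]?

   ''  m  p  o  n  e  j  b  g  n
''  0  0  0  0  0  0  0  0  0  0
 c  0  0  0  0  0  0  0  0  0  0
 p  0  0  1  1  1  1  1  1  1  1
 o  0  0  1  2  2  2  2  2  2  2
 e  0  0  1  2  2  3  3  3  3  3
 d  0  0  1  2  2  3  3  3  3  3
 d  0  0  1  2  2  3  3  3  3  3
 g  0  0  1  2  2  3  3  3  4  4
 l  0  0  1  2  2  3  3  3  4  4
 o  0  0  1  2  2  3  3  3  4  4
 j  0  0  1  2  2  3  4  4  4  4

2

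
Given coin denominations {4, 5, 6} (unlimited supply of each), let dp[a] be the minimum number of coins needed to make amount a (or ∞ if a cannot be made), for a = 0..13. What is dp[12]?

2

 a  0  1  2  3  4  5  6  7  8  9 10 11 12 13
dp  0  -  -  -  1  1  1  -  2  2  2  2  2  3
(- denotes ∞ / unreachable)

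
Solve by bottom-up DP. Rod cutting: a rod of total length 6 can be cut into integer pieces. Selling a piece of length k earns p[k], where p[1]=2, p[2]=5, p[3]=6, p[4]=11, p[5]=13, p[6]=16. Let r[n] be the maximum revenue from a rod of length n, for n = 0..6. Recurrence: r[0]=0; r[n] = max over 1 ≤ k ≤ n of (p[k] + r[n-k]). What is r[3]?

7

   n    0    1    2    3    4    5    6
r[n]    0    2    5    7   11   13   16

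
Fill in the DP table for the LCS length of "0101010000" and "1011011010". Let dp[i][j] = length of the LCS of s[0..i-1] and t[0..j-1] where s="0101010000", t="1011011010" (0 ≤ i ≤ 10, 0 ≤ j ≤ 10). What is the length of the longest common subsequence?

7

   ''  1  0  1  1  0  1  1  0  1  0
''  0  0  0  0  0  0  0  0  0  0  0
 0  0  0  1  1  1  1  1  1  1  1  1
 1  0  1  1  2  2  2  2  2  2  2  2
 0  0  1  2  2  2  3  3  3  3  3  3
 1  0  1  2  3  3  3  4  4  4  4  4
 0  0  1  2  3  3  4  4  4  5  5  5
 1  0  1  2  3  4  4  5  5  5  6  6
 0  0  1  2  3  4  5  5  5  6  6  7
 0  0  1  2  3  4  5  5  5  6  6  7
 0  0  1  2  3  4  5  5  5  6  6  7
 0  0  1  2  3  4  5  5  5  6  6  7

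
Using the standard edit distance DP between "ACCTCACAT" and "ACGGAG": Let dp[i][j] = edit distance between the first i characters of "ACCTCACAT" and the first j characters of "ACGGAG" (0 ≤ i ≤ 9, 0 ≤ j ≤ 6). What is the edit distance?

   ''  A  C  G  G  A  G
''  0  1  2  3  4  5  6
 A  1  0  1  2  3  4  5
 C  2  1  0  1  2  3  4
 C  3  2  1  1  2  3  4
 T  4  3  2  2  2  3  4
 C  5  4  3  3  3  3  4
 A  6  5  4  4  4  3  4
 C  7  6  5  5  5  4  4
 A  8  7  6  6  6  5  5
 T  9  8  7  7  7  6  6

6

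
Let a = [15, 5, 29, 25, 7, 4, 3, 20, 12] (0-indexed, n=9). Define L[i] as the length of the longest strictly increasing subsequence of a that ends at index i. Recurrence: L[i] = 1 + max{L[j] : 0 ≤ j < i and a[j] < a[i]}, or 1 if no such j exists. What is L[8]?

   i    0    1    2    3    4    5    6    7    8
a[i]   15    5   29   25    7    4    3   20   12
L[i]    1    1    2    2    2    1    1    3    3

3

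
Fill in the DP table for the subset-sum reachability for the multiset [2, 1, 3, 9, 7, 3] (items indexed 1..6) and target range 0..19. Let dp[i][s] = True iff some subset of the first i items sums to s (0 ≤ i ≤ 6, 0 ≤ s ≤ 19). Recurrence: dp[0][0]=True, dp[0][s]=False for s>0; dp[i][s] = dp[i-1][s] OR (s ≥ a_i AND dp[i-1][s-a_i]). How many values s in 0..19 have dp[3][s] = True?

7

i\s   0   1   2   3   4   5   6   7   8   9  10  11  12  13  14  15  16  17  18  19
  0   T   F   F   F   F   F   F   F   F   F   F   F   F   F   F   F   F   F   F   F
  1   T   F   T   F   F   F   F   F   F   F   F   F   F   F   F   F   F   F   F   F
  2   T   T   T   T   F   F   F   F   F   F   F   F   F   F   F   F   F   F   F   F
  3   T   T   T   T   T   T   T   F   F   F   F   F   F   F   F   F   F   F   F   F
  4   T   T   T   T   T   T   T   F   F   T   T   T   T   T   T   T   F   F   F   F
  5   T   T   T   T   T   T   T   T   T   T   T   T   T   T   T   T   T   T   T   T
  6   T   T   T   T   T   T   T   T   T   T   T   T   T   T   T   T   T   T   T   T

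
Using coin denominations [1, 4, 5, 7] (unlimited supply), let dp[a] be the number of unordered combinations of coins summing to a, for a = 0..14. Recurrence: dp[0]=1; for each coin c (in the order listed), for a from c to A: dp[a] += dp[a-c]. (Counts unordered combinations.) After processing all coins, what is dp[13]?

after  coin     0     1     2     3     4     5     6     7     8     9    10    11    12    13    14
          1     1     1     1     1     1     1     1     1     1     1     1     1     1     1     1
          4     1     1     1     1     2     2     2     2     3     3     3     3     4     4     4
          5     1     1     1     1     2     3     3     3     4     5     6     6     7     8     9
          7     1     1     1     1     2     3     3     4     5     6     7     8    10    11    13

11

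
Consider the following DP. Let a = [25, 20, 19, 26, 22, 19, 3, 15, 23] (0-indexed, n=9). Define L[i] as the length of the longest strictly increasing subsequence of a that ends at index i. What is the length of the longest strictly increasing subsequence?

3

   i    0    1    2    3    4    5    6    7    8
a[i]   25   20   19   26   22   19    3   15   23
L[i]    1    1    1    2    2    1    1    2    3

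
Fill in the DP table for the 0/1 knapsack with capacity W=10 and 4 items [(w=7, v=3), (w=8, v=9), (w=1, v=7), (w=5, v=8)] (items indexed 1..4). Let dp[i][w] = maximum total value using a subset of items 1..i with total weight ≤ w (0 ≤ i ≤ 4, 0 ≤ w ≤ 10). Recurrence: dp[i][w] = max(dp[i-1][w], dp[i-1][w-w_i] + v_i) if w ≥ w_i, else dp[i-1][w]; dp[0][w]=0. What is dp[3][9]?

i\w   0   1   2   3   4   5   6   7   8   9  10
  0   0   0   0   0   0   0   0   0   0   0   0
  1   0   0   0   0   0   0   0   3   3   3   3
  2   0   0   0   0   0   0   0   3   9   9   9
  3   0   7   7   7   7   7   7   7  10  16  16
  4   0   7   7   7   7   8  15  15  15  16  16

16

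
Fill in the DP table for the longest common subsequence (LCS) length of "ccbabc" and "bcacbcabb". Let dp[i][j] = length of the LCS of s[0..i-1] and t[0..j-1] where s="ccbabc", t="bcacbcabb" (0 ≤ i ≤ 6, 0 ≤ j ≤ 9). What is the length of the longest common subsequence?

5

   ''  b  c  a  c  b  c  a  b  b
''  0  0  0  0  0  0  0  0  0  0
 c  0  0  1  1  1  1  1  1  1  1
 c  0  0  1  1  2  2  2  2  2  2
 b  0  1  1  1  2  3  3  3  3  3
 a  0  1  1  2  2  3  3  4  4  4
 b  0  1  1  2  2  3  3  4  5  5
 c  0  1  2  2  3  3  4  4  5  5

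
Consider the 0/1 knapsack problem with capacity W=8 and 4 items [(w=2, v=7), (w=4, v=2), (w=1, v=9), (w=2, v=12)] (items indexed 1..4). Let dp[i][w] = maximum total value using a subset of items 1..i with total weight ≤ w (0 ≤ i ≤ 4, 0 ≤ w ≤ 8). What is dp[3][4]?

16

i\w   0   1   2   3   4   5   6   7   8
  0   0   0   0   0   0   0   0   0   0
  1   0   0   7   7   7   7   7   7   7
  2   0   0   7   7   7   7   9   9   9
  3   0   9   9  16  16  16  16  18  18
  4   0   9  12  21  21  28  28  28  28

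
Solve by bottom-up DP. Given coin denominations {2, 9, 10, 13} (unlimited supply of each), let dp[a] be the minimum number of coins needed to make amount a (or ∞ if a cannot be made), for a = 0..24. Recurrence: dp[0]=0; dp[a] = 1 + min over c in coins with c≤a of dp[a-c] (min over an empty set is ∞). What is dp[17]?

3

 a  0  1  2  3  4  5  6  7  8  9 10 11 12 13 14 15 16 17 18 19 20 21 22 23 24
dp  0  -  1  -  2  -  3  -  4  1  1  2  2  1  3  2  4  3  2  2  2  3  2  2  3
(- denotes ∞ / unreachable)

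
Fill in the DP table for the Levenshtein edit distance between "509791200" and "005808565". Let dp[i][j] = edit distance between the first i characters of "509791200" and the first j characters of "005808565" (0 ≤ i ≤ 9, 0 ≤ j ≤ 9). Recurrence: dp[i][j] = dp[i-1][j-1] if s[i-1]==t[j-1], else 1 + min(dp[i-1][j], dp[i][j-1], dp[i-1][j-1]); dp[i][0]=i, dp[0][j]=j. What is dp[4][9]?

7

   ''  0  0  5  8  0  8  5  6  5
''  0  1  2  3  4  5  6  7  8  9
 5  1  1  2  2  3  4  5  6  7  8
 0  2  1  1  2  3  3  4  5  6  7
 9  3  2  2  2  3  4  4  5  6  7
 7  4  3  3  3  3  4  5  5  6  7
 9  5  4  4  4  4  4  5  6  6  7
 1  6  5  5  5  5  5  5  6  7  7
 2  7  6  6  6  6  6  6  6  7  8
 0  8  7  6  7  7  6  7  7  7  8
 0  9  8  7  7  8  7  7  8  8  8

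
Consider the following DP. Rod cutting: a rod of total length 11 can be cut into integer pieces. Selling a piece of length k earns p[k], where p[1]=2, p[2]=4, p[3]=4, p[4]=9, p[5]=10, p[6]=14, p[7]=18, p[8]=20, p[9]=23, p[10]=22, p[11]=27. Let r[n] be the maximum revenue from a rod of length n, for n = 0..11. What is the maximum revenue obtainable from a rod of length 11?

   n    0    1    2    3    4    5    6    7    8    9   10   11
r[n]    0    2    4    6    9   11   14   18   20   23   25   27

27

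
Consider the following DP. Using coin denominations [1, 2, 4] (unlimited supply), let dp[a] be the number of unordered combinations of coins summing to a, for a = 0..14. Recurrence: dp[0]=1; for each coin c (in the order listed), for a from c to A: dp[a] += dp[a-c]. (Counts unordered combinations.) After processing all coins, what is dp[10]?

after  coin     0     1     2     3     4     5     6     7     8     9    10    11    12    13    14
          1     1     1     1     1     1     1     1     1     1     1     1     1     1     1     1
          2     1     1     2     2     3     3     4     4     5     5     6     6     7     7     8
          4     1     1     2     2     4     4     6     6     9     9    12    12    16    16    20

12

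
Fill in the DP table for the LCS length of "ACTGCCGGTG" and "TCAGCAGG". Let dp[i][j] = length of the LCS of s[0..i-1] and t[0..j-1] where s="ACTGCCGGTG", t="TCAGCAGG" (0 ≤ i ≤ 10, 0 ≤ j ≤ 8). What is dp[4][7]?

   ''  T  C  A  G  C  A  G  G
''  0  0  0  0  0  0  0  0  0
 A  0  0  0  1  1  1  1  1  1
 C  0  0  1  1  1  2  2  2  2
 T  0  1  1  1  1  2  2  2  2
 G  0  1  1  1  2  2  2  3  3
 C  0  1  2  2  2  3  3  3  3
 C  0  1  2  2  2  3  3  3  3
 G  0  1  2  2  3  3  3  4  4
 G  0  1  2  2  3  3  3  4  5
 T  0  1  2  2  3  3  3  4  5
 G  0  1  2  2  3  3  3  4  5

3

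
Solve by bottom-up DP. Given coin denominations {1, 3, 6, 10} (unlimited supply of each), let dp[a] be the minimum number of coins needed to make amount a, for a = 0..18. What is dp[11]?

 a  0  1  2  3  4  5  6  7  8  9 10 11 12 13 14 15 16 17 18
dp  0  1  2  1  2  3  1  2  3  2  1  2  2  2  3  3  2  3  3

2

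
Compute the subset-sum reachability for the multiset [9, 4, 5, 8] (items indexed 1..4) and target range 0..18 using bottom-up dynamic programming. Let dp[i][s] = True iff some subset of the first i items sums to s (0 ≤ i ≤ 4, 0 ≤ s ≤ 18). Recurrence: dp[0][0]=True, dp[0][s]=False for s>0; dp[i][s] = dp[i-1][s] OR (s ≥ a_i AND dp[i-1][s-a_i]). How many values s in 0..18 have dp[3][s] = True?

i\s   0   1   2   3   4   5   6   7   8   9  10  11  12  13  14  15  16  17  18
  0   T   F   F   F   F   F   F   F   F   F   F   F   F   F   F   F   F   F   F
  1   T   F   F   F   F   F   F   F   F   T   F   F   F   F   F   F   F   F   F
  2   T   F   F   F   T   F   F   F   F   T   F   F   F   T   F   F   F   F   F
  3   T   F   F   F   T   T   F   F   F   T   F   F   F   T   T   F   F   F   T
  4   T   F   F   F   T   T   F   F   T   T   F   F   T   T   T   F   F   T   T

7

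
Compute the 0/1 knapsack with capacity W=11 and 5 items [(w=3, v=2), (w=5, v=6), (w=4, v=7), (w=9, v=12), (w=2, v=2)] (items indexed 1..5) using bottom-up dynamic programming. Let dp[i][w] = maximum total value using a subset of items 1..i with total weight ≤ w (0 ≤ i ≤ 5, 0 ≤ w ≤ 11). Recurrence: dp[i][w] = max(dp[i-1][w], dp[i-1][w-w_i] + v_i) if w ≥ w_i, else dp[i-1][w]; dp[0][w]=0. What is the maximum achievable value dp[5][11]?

15

i\w   0   1   2   3   4   5   6   7   8   9  10  11
  0   0   0   0   0   0   0   0   0   0   0   0   0
  1   0   0   0   2   2   2   2   2   2   2   2   2
  2   0   0   0   2   2   6   6   6   8   8   8   8
  3   0   0   0   2   7   7   7   9   9  13  13  13
  4   0   0   0   2   7   7   7   9   9  13  13  13
  5   0   0   2   2   7   7   9   9   9  13  13  15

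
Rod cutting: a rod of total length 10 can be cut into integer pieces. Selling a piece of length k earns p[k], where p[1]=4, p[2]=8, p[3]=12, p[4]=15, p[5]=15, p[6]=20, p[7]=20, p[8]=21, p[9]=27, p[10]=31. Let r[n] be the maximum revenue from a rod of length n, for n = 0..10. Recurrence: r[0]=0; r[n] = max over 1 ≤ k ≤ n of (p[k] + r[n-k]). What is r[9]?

   n    0    1    2    3    4    5    6    7    8    9   10
r[n]    0    4    8   12   16   20   24   28   32   36   40

36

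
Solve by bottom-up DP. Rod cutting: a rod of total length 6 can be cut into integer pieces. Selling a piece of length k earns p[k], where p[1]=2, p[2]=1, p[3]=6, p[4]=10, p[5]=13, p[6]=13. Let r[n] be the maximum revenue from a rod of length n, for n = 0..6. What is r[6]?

   n    0    1    2    3    4    5    6
r[n]    0    2    4    6   10   13   15

15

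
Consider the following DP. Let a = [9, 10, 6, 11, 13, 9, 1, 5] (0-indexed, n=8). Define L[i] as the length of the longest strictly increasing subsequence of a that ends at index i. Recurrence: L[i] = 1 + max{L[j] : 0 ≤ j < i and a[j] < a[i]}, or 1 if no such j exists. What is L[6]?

   i    0    1    2    3    4    5    6    7
a[i]    9   10    6   11   13    9    1    5
L[i]    1    2    1    3    4    2    1    2

1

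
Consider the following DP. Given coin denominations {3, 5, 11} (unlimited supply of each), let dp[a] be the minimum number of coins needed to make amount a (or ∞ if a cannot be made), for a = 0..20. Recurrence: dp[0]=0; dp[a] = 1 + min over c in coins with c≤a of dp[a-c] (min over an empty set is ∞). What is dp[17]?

 a  0  1  2  3  4  5  6  7  8  9 10 11 12 13 14 15 16 17 18 19 20
dp  0  -  -  1  -  1  2  -  2  3  2  1  4  3  2  3  2  3  4  3  4
(- denotes ∞ / unreachable)

3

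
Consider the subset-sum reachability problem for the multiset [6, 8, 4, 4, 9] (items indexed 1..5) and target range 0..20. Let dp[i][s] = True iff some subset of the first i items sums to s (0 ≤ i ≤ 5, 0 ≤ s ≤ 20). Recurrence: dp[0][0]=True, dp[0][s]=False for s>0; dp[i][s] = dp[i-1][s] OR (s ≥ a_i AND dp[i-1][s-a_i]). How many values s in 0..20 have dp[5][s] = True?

i\s   0   1   2   3   4   5   6   7   8   9  10  11  12  13  14  15  16  17  18  19  20
  0   T   F   F   F   F   F   F   F   F   F   F   F   F   F   F   F   F   F   F   F   F
  1   T   F   F   F   F   F   T   F   F   F   F   F   F   F   F   F   F   F   F   F   F
  2   T   F   F   F   F   F   T   F   T   F   F   F   F   F   T   F   F   F   F   F   F
  3   T   F   F   F   T   F   T   F   T   F   T   F   T   F   T   F   F   F   T   F   F
  4   T   F   F   F   T   F   T   F   T   F   T   F   T   F   T   F   T   F   T   F   F
  5   T   F   F   F   T   F   T   F   T   T   T   F   T   T   T   T   T   T   T   T   F

14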